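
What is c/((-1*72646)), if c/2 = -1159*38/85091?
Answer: 44042/3090760393 ≈ 1.4250e-5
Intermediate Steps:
c = -88084/85091 (c = 2*(-1159*38/85091) = 2*(-44042*1/85091) = 2*(-44042/85091) = -88084/85091 ≈ -1.0352)
c/((-1*72646)) = -88084/(85091*((-1*72646))) = -88084/85091/(-72646) = -88084/85091*(-1/72646) = 44042/3090760393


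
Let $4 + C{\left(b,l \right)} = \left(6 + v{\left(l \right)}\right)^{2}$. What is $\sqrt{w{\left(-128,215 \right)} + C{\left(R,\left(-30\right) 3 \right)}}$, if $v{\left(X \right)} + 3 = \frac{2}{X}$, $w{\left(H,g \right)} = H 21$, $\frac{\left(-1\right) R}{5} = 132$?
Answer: $\frac{32 i \sqrt{5306}}{45} \approx 51.799 i$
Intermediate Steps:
$R = -660$ ($R = \left(-5\right) 132 = -660$)
$w{\left(H,g \right)} = 21 H$
$v{\left(X \right)} = -3 + \frac{2}{X}$
$C{\left(b,l \right)} = -4 + \left(3 + \frac{2}{l}\right)^{2}$ ($C{\left(b,l \right)} = -4 + \left(6 - \left(3 - \frac{2}{l}\right)\right)^{2} = -4 + \left(3 + \frac{2}{l}\right)^{2}$)
$\sqrt{w{\left(-128,215 \right)} + C{\left(R,\left(-30\right) 3 \right)}} = \sqrt{21 \left(-128\right) + \left(5 + \frac{4}{8100} + \frac{12}{\left(-30\right) 3}\right)} = \sqrt{-2688 + \left(5 + \frac{4}{8100} + \frac{12}{-90}\right)} = \sqrt{-2688 + \left(5 + 4 \cdot \frac{1}{8100} + 12 \left(- \frac{1}{90}\right)\right)} = \sqrt{-2688 + \left(5 + \frac{1}{2025} - \frac{2}{15}\right)} = \sqrt{-2688 + \frac{9856}{2025}} = \sqrt{- \frac{5433344}{2025}} = \frac{32 i \sqrt{5306}}{45}$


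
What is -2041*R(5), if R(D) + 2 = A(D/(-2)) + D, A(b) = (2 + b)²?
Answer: -26533/4 ≈ -6633.3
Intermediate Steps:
R(D) = -2 + D + (2 - D/2)² (R(D) = -2 + ((2 + D/(-2))² + D) = -2 + ((2 + D*(-½))² + D) = -2 + ((2 - D/2)² + D) = -2 + (D + (2 - D/2)²) = -2 + D + (2 - D/2)²)
-2041*R(5) = -2041*(2 - 1*5 + (¼)*5²) = -2041*(2 - 5 + (¼)*25) = -2041*(2 - 5 + 25/4) = -2041*13/4 = -26533/4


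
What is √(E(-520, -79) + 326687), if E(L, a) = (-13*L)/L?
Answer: √326674 ≈ 571.55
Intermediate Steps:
E(L, a) = -13
√(E(-520, -79) + 326687) = √(-13 + 326687) = √326674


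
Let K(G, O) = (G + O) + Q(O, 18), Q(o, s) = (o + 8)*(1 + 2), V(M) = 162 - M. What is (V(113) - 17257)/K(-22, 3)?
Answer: -8604/7 ≈ -1229.1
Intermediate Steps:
Q(o, s) = 24 + 3*o (Q(o, s) = (8 + o)*3 = 24 + 3*o)
K(G, O) = 24 + G + 4*O (K(G, O) = (G + O) + (24 + 3*O) = 24 + G + 4*O)
(V(113) - 17257)/K(-22, 3) = ((162 - 1*113) - 17257)/(24 - 22 + 4*3) = ((162 - 113) - 17257)/(24 - 22 + 12) = (49 - 17257)/14 = -17208*1/14 = -8604/7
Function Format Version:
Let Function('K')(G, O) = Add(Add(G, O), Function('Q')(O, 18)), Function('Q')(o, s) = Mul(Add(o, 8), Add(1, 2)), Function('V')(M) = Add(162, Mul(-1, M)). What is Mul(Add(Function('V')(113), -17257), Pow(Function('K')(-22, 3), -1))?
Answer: Rational(-8604, 7) ≈ -1229.1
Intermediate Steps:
Function('Q')(o, s) = Add(24, Mul(3, o)) (Function('Q')(o, s) = Mul(Add(8, o), 3) = Add(24, Mul(3, o)))
Function('K')(G, O) = Add(24, G, Mul(4, O)) (Function('K')(G, O) = Add(Add(G, O), Add(24, Mul(3, O))) = Add(24, G, Mul(4, O)))
Mul(Add(Function('V')(113), -17257), Pow(Function('K')(-22, 3), -1)) = Mul(Add(Add(162, Mul(-1, 113)), -17257), Pow(Add(24, -22, Mul(4, 3)), -1)) = Mul(Add(Add(162, -113), -17257), Pow(Add(24, -22, 12), -1)) = Mul(Add(49, -17257), Pow(14, -1)) = Mul(-17208, Rational(1, 14)) = Rational(-8604, 7)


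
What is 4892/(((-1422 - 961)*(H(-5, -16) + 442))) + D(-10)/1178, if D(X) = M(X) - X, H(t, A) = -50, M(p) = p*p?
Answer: 12124023/137551526 ≈ 0.088142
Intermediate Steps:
M(p) = p**2
D(X) = X**2 - X
4892/(((-1422 - 961)*(H(-5, -16) + 442))) + D(-10)/1178 = 4892/(((-1422 - 961)*(-50 + 442))) - 10*(-1 - 10)/1178 = 4892/((-2383*392)) - 10*(-11)*(1/1178) = 4892/(-934136) + 110*(1/1178) = 4892*(-1/934136) + 55/589 = -1223/233534 + 55/589 = 12124023/137551526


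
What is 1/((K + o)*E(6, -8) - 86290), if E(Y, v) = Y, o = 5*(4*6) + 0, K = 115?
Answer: -1/84880 ≈ -1.1781e-5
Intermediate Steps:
o = 120 (o = 5*24 + 0 = 120 + 0 = 120)
1/((K + o)*E(6, -8) - 86290) = 1/((115 + 120)*6 - 86290) = 1/(235*6 - 86290) = 1/(1410 - 86290) = 1/(-84880) = -1/84880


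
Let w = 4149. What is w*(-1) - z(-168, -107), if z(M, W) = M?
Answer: -3981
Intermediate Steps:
w*(-1) - z(-168, -107) = 4149*(-1) - 1*(-168) = -4149 + 168 = -3981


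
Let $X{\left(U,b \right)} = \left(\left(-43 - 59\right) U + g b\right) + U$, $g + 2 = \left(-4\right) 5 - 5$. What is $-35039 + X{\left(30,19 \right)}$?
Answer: $-38582$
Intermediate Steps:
$g = -27$ ($g = -2 - 25 = -27$)
$X{\left(U,b \right)} = - 101 U - 27 b$ ($X{\left(U,b \right)} = \left(\left(-43 - 59\right) U - 27 b\right) + U = \left(- 102 U - 27 b\right) + U = - 101 U - 27 b$)
$-35039 + X{\left(30,19 \right)} = -35039 - 3543 = -38582$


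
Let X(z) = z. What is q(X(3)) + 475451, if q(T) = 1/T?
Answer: 1426354/3 ≈ 4.7545e+5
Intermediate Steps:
q(X(3)) + 475451 = 1/3 + 475451 = 1426354/3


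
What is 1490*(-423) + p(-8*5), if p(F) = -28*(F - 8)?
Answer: -628926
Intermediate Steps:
p(F) = 224 - 28*F (p(F) = -28*(-8 + F) = 224 - 28*F)
1490*(-423) + p(-8*5) = 1490*(-423) + (224 - (-224)*5) = -630270 + (224 - 28*(-40)) = -630270 + (224 + 1120) = -630270 + 1344 = -628926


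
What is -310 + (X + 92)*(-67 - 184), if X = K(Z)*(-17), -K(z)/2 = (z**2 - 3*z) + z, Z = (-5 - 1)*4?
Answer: -5348618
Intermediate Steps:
Z = -24 (Z = -6*4 = -24)
K(z) = -2*z**2 + 4*z (K(z) = -2*((z**2 - 3*z) + z) = -2*(z**2 - 2*z) = -2*z**2 + 4*z)
X = 21216 (X = (2*(-24)*(2 - 1*(-24)))*(-17) = (2*(-24)*(2 + 24))*(-17) = (2*(-24)*26)*(-17) = -1248*(-17) = 21216)
-310 + (X + 92)*(-67 - 184) = -310 + (21216 + 92)*(-67 - 184) = -310 + 21308*(-251) = -310 - 5348308 = -5348618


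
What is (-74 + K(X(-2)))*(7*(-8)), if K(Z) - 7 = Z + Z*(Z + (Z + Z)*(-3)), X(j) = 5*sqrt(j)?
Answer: -10248 - 280*I*sqrt(2) ≈ -10248.0 - 395.98*I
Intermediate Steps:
K(Z) = 7 + Z - 5*Z**2 (K(Z) = 7 + (Z + Z*(Z + (Z + Z)*(-3))) = 7 + (Z + Z*(Z + (2*Z)*(-3))) = 7 + (Z + Z*(Z - 6*Z)) = 7 + (Z + Z*(-5*Z)) = 7 + (Z - 5*Z**2) = 7 + Z - 5*Z**2)
(-74 + K(X(-2)))*(7*(-8)) = (-74 + (7 + 5*sqrt(-2) - 5*(5*sqrt(-2))**2))*(7*(-8)) = (-74 + (7 + 5*(I*sqrt(2)) - 5*(5*(I*sqrt(2)))**2))*(-56) = (-74 + (7 + 5*I*sqrt(2) - 5*(5*I*sqrt(2))**2))*(-56) = (-74 + (7 + 5*I*sqrt(2) - 5*(-50)))*(-56) = (-74 + (7 + 5*I*sqrt(2) + 250))*(-56) = (-74 + (257 + 5*I*sqrt(2)))*(-56) = (183 + 5*I*sqrt(2))*(-56) = -10248 - 280*I*sqrt(2)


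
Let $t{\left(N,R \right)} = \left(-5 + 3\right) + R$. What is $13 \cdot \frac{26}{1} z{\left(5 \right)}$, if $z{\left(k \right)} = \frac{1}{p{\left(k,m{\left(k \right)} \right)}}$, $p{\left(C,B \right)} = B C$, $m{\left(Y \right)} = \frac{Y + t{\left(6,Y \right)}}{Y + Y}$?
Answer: $\frac{169}{2} \approx 84.5$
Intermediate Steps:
$t{\left(N,R \right)} = -2 + R$
$m{\left(Y \right)} = \frac{-2 + 2 Y}{2 Y}$ ($m{\left(Y \right)} = \frac{Y + \left(-2 + Y\right)}{Y + Y} = \frac{-2 + 2 Y}{2 Y}$)
$z{\left(k \right)} = \frac{1}{-1 + k}$ ($z{\left(k \right)} = \frac{1}{\frac{-1 + k}{k} k} = \frac{1}{-1 + k}$)
$13 \cdot \frac{26}{1} z{\left(5 \right)} = \frac{13 \cdot \frac{26}{1}}{-1 + 5} = \frac{13 \cdot 26 \cdot 1}{4} = 13 \cdot 26 \cdot \frac{1}{4} = 338 \cdot \frac{1}{4} = \frac{169}{2}$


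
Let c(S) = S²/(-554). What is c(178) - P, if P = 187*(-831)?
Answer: 43029127/277 ≈ 1.5534e+5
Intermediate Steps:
c(S) = -S²/554 (c(S) = S²*(-1/554) = -S²/554)
P = -155397
c(178) - P = -1/554*178² - 1*(-155397) = -1/554*31684 + 155397 = -15842/277 + 155397 = 43029127/277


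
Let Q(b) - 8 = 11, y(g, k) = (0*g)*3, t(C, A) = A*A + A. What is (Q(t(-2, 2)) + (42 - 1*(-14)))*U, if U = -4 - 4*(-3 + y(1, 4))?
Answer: 600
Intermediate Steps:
t(C, A) = A + A**2 (t(C, A) = A**2 + A = A + A**2)
y(g, k) = 0 (y(g, k) = 0*3 = 0)
Q(b) = 19 (Q(b) = 8 + 11 = 19)
U = 8 (U = -4 - 4*(-3 + 0) = -4 - 4*(-3) = -4 + 12 = 8)
(Q(t(-2, 2)) + (42 - 1*(-14)))*U = (19 + (42 - 1*(-14)))*8 = (19 + (42 + 14))*8 = (19 + 56)*8 = 75*8 = 600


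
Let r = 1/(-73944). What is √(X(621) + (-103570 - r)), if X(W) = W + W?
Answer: I*√15541676510074/12324 ≈ 319.89*I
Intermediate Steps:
r = -1/73944 ≈ -1.3524e-5
X(W) = 2*W
√(X(621) + (-103570 - r)) = √(2*621 + (-103570 - 1*(-1/73944))) = √(1242 + (-103570 + 1/73944)) = √(1242 - 7658380079/73944) = √(-7566541631/73944) = I*√15541676510074/12324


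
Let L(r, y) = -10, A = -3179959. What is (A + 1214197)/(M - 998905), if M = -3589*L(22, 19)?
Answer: 655254/321005 ≈ 2.0413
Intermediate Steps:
M = 35890 (M = -3589*(-10) = 35890)
(A + 1214197)/(M - 998905) = (-3179959 + 1214197)/(35890 - 998905) = -1965762/(-963015) = -1965762*(-1/963015) = 655254/321005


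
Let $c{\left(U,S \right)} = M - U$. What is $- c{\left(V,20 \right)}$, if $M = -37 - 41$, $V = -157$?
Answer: $-79$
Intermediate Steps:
$M = -78$ ($M = -37 - 41 = -78$)
$c{\left(U,S \right)} = -78 - U$
$- c{\left(V,20 \right)} = - (-78 - -157) = - (-78 + 157) = \left(-1\right) 79 = -79$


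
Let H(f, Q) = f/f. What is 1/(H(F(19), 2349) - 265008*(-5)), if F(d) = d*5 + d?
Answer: 1/1325041 ≈ 7.5469e-7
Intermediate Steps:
F(d) = 6*d (F(d) = 5*d + d = 6*d)
H(f, Q) = 1
1/(H(F(19), 2349) - 265008*(-5)) = 1/(1 - 265008*(-5)) = 1/(1 + 1325040) = 1/1325041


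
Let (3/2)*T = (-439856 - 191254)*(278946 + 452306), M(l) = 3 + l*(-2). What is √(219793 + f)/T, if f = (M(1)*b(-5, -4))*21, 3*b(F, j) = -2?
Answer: -√219779/307666966480 ≈ -1.5237e-9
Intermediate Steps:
b(F, j) = -⅔ (b(F, j) = (⅓)*(-2) = -⅔)
M(l) = 3 - 2*l
f = -14 (f = ((3 - 2*1)*(-⅔))*21 = ((3 - 2)*(-⅔))*21 = (1*(-⅔))*21 = -⅔*21 = -14)
T = -307666966480 (T = 2*((-439856 - 191254)*(278946 + 452306))/3 = 2*(-631110*731252)/3 = (⅔)*(-461500449720) = -307666966480)
√(219793 + f)/T = √(219793 - 14)/(-307666966480) = √219779*(-1/307666966480) = -√219779/307666966480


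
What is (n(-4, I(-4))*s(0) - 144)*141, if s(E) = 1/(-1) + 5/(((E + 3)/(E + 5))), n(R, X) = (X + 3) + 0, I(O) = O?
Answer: -21338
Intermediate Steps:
n(R, X) = 3 + X (n(R, X) = (3 + X) + 0 = 3 + X)
s(E) = -1 + 5*(5 + E)/(3 + E) (s(E) = 1*(-1) + 5/(((3 + E)/(5 + E))) = -1 + 5/(((3 + E)/(5 + E))) = -1 + 5*((5 + E)/(3 + E)) = -1 + 5*(5 + E)/(3 + E))
(n(-4, I(-4))*s(0) - 144)*141 = ((3 - 4)*(2*(11 + 2*0)/(3 + 0)) - 144)*141 = (-2*(11 + 0)/3 - 144)*141 = (-2*11/3 - 144)*141 = (-1*22/3 - 144)*141 = (-22/3 - 144)*141 = -454/3*141 = -21338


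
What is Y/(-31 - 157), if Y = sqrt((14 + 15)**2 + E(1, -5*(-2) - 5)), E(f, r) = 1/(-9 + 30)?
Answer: -sqrt(370902)/3948 ≈ -0.15426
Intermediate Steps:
E(f, r) = 1/21
Y = sqrt(370902)/21 (Y = sqrt((14 + 15)**2 + 1/21) = sqrt(29**2 + 1/21) = sqrt(841 + 1/21) = sqrt(17662/21) = sqrt(370902)/21 ≈ 29.001)
Y/(-31 - 157) = (sqrt(370902)/21)/(-31 - 157) = (sqrt(370902)/21)/(-188) = (sqrt(370902)/21)*(-1/188) = -sqrt(370902)/3948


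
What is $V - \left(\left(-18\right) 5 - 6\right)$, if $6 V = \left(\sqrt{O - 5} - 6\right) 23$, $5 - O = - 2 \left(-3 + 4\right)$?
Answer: $73 + \frac{23 \sqrt{2}}{6} \approx 78.421$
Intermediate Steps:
$O = 7$ ($O = 5 - - 2 \left(-3 + 4\right) = 5 - \left(-2\right) 1 = 5 - -2 = 5 + 2 = 7$)
$V = -23 + \frac{23 \sqrt{2}}{6}$ ($V = \frac{\left(\sqrt{7 - 5} - 6\right) 23}{6} = \frac{\left(\sqrt{2} - 6\right) 23}{6} = \frac{\left(-6 + \sqrt{2}\right) 23}{6} = \frac{-138 + 23 \sqrt{2}}{6} = -23 + \frac{23 \sqrt{2}}{6} \approx -17.579$)
$V - \left(\left(-18\right) 5 - 6\right) = \left(-23 + \frac{23 \sqrt{2}}{6}\right) - \left(\left(-18\right) 5 - 6\right) = \left(-23 + \frac{23 \sqrt{2}}{6}\right) - \left(-90 - 6\right) = \left(-23 + \frac{23 \sqrt{2}}{6}\right) - -96 = \left(-23 + \frac{23 \sqrt{2}}{6}\right) + 96 = 73 + \frac{23 \sqrt{2}}{6}$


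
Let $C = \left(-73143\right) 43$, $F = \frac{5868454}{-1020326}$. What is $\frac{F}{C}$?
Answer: $\frac{2934227}{1604538649287} \approx 1.8287 \cdot 10^{-6}$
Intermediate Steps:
$F = - \frac{2934227}{510163}$ ($F = 5868454 \left(- \frac{1}{1020326}\right) = - \frac{2934227}{510163} \approx -5.7515$)
$C = -3145149$
$\frac{F}{C} = - \frac{2934227}{510163 \left(-3145149\right)} = \left(- \frac{2934227}{510163}\right) \left(- \frac{1}{3145149}\right) = \frac{2934227}{1604538649287}$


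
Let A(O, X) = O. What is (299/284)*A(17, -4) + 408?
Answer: 120955/284 ≈ 425.90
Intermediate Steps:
(299/284)*A(17, -4) + 408 = (299/284)*17 + 408 = 5083/284 + 408 = 120955/284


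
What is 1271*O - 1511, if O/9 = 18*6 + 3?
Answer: 1268218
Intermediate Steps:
O = 999 (O = 9*(18*6 + 3) = 9*(108 + 3) = 9*111 = 999)
1271*O - 1511 = 1271*999 - 1511 = 1269729 - 1511 = 1268218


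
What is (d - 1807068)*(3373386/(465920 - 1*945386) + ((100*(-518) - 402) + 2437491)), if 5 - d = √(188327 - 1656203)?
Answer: -344444761002560024/79911 - 381220534096*I*√366969/79911 ≈ -4.3104e+12 - 2.8899e+9*I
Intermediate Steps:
d = 5 - 2*I*√366969 (d = 5 - √(188327 - 1656203) = 5 - √(-1467876) = 5 - 2*I*√366969 ≈ 5.0 - 1211.6*I)
(d - 1807068)*(3373386/(465920 - 1*945386) + ((100*(-518) - 402) + 2437491)) = ((5 - 2*I*√366969) - 1807068)*(3373386/(465920 - 1*945386) + ((100*(-518) - 402) + 2437491)) = (-1807063 - 2*I*√366969)*(3373386/(465920 - 945386) + ((-51800 - 402) + 2437491)) = (-1807063 - 2*I*√366969)*(3373386/(-479466) + (-52202 + 2437491)) = (-1807063 - 2*I*√366969)*(3373386*(-1/479466) + 2385289) = (-1807063 - 2*I*√366969)*(-562231/79911 + 2385289) = (-1807063 - 2*I*√366969)*(190610267048/79911) = -344444761002560024/79911 - 381220534096*I*√366969/79911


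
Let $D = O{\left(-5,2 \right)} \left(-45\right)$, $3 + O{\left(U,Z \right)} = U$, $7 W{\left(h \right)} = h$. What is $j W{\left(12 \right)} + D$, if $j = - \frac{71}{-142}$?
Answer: $\frac{2526}{7} \approx 360.86$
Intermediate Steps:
$W{\left(h \right)} = \frac{h}{7}$
$O{\left(U,Z \right)} = -3 + U$
$j = \frac{1}{2}$ ($j = \left(-71\right) \left(- \frac{1}{142}\right) = \frac{1}{2} \approx 0.5$)
$D = 360$ ($D = \left(-3 - 5\right) \left(-45\right) = \left(-8\right) \left(-45\right) = 360$)
$j W{\left(12 \right)} + D = \frac{\frac{1}{7} \cdot 12}{2} + 360 = \frac{1}{2} \cdot \frac{12}{7} + 360 = \frac{6}{7} + 360 = \frac{2526}{7}$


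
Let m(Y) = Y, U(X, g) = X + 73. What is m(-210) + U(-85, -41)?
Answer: -222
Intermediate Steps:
U(X, g) = 73 + X
m(-210) + U(-85, -41) = -210 + (73 - 85) = -210 - 12 = -222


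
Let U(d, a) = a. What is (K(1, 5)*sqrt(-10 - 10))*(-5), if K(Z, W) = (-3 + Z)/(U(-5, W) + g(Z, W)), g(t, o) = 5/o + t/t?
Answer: 20*I*sqrt(5)/7 ≈ 6.3888*I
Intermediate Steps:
g(t, o) = 1 + 5/o (g(t, o) = 5/o + 1 = 1 + 5/o)
K(Z, W) = (-3 + Z)/(W + (5 + W)/W)
(K(1, 5)*sqrt(-10 - 10))*(-5) = ((5*(-3 + 1)/(5 + 5 + 5**2))*sqrt(-10 - 10))*(-5) = ((5*(-2)/(5 + 5 + 25))*sqrt(-20))*(-5) = ((5*(-2)/35)*(2*I*sqrt(5)))*(-5) = ((5*(1/35)*(-2))*(2*I*sqrt(5)))*(-5) = -4*I*sqrt(5)/7*(-5) = 20*I*sqrt(5)/7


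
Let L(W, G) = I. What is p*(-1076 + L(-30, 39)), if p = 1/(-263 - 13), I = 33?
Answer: 1043/276 ≈ 3.7790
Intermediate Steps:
L(W, G) = 33
p = -1/276 (p = 1/(-276) = -1/276 ≈ -0.0036232)
p*(-1076 + L(-30, 39)) = -(-1076 + 33)/276 = -1/276*(-1043) = 1043/276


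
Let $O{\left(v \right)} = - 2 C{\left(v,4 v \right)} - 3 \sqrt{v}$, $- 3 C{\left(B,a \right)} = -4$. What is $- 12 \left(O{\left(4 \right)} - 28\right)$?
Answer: $440$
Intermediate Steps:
$C{\left(B,a \right)} = \frac{4}{3}$ ($C{\left(B,a \right)} = \left(- \frac{1}{3}\right) \left(-4\right) = \frac{4}{3}$)
$O{\left(v \right)} = - \frac{8}{3} - 3 \sqrt{v}$ ($O{\left(v \right)} = \left(-2\right) \frac{4}{3} - 3 \sqrt{v} = - \frac{8}{3} - 3 \sqrt{v}$)
$- 12 \left(O{\left(4 \right)} - 28\right) = - 12 \left(\left(- \frac{8}{3} - 3 \sqrt{4}\right) - 28\right) = - 12 \left(\left(- \frac{8}{3} - 6\right) - 28\right) = - 12 \left(- \frac{26}{3} - 28\right) = \left(-12\right) \left(- \frac{110}{3}\right) = 440$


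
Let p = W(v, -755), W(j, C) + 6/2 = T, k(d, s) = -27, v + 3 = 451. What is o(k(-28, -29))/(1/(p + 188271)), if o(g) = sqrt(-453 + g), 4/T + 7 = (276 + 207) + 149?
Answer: 470670016*I*sqrt(30)/625 ≈ 4.1247e+6*I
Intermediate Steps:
v = 448 (v = -3 + 451 = 448)
T = 4/625 (T = 4/(-7 + ((276 + 207) + 149)) = 4/(-7 + (483 + 149)) = 4/(-7 + 632) = 4/625 ≈ 0.0064000)
W(j, C) = -1871/625 (W(j, C) = -3 + 4/625 = -1871/625)
p = -1871/625 ≈ -2.9936
o(k(-28, -29))/(1/(p + 188271)) = sqrt(-453 - 27)/(1/(-1871/625 + 188271)) = sqrt(-480)/(1/(117667504/625)) = (4*I*sqrt(30))/(625/117667504) = (4*I*sqrt(30))*(117667504/625) = 470670016*I*sqrt(30)/625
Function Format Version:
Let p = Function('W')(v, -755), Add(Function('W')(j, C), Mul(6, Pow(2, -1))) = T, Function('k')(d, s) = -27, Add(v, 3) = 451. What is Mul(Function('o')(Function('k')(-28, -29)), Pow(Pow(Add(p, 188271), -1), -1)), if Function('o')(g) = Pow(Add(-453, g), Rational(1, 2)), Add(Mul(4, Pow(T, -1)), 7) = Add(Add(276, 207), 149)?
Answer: Mul(Rational(470670016, 625), I, Pow(30, Rational(1, 2))) ≈ Mul(4.1247e+6, I)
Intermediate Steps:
v = 448 (v = Add(-3, 451) = 448)
T = Rational(4, 625) (T = Mul(4, Pow(Add(-7, Add(Add(276, 207), 149)), -1)) = Mul(4, Pow(Add(-7, Add(483, 149)), -1)) = Mul(4, Pow(Add(-7, 632), -1)) = Mul(4, Pow(625, -1)) = Mul(4, Rational(1, 625)) = Rational(4, 625) ≈ 0.0064000)
Function('W')(j, C) = Rational(-1871, 625) (Function('W')(j, C) = Add(-3, Rational(4, 625)) = Rational(-1871, 625))
p = Rational(-1871, 625) ≈ -2.9936
Mul(Function('o')(Function('k')(-28, -29)), Pow(Pow(Add(p, 188271), -1), -1)) = Mul(Pow(Add(-453, -27), Rational(1, 2)), Pow(Pow(Add(Rational(-1871, 625), 188271), -1), -1)) = Mul(Pow(-480, Rational(1, 2)), Pow(Pow(Rational(117667504, 625), -1), -1)) = Mul(Mul(4, I, Pow(30, Rational(1, 2))), Pow(Rational(625, 117667504), -1)) = Mul(Mul(4, I, Pow(30, Rational(1, 2))), Rational(117667504, 625)) = Mul(Rational(470670016, 625), I, Pow(30, Rational(1, 2)))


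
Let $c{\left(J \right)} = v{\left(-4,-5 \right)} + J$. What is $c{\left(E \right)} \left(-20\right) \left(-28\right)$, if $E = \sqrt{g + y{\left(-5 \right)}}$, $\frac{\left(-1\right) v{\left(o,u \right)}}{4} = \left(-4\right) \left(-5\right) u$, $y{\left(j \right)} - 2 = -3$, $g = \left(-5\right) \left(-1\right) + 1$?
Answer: $224000 + 560 \sqrt{5} \approx 2.2525 \cdot 10^{5}$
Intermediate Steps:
$g = 6$ ($g = 5 + 1 = 6$)
$y{\left(j \right)} = -1$ ($y{\left(j \right)} = 2 - 3 = -1$)
$v{\left(o,u \right)} = - 80 u$ ($v{\left(o,u \right)} = - 4 \left(-4\right) \left(-5\right) u = - 4 \cdot 20 u = - 80 u$)
$E = \sqrt{5}$ ($E = \sqrt{6 - 1} = \sqrt{5} \approx 2.2361$)
$c{\left(J \right)} = 400 + J$ ($c{\left(J \right)} = \left(-80\right) \left(-5\right) + J = 400 + J$)
$c{\left(E \right)} \left(-20\right) \left(-28\right) = \left(400 + \sqrt{5}\right) \left(-20\right) \left(-28\right) = \left(-8000 - 20 \sqrt{5}\right) \left(-28\right) = 224000 + 560 \sqrt{5}$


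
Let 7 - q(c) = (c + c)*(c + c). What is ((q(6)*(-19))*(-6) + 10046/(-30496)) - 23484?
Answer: -596232319/15248 ≈ -39102.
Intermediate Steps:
q(c) = 7 - 4*c**2 (q(c) = 7 - (c + c)*(c + c) = 7 - 2*c*2*c = 7 - 4*c**2)
((q(6)*(-19))*(-6) + 10046/(-30496)) - 23484 = (((7 - 4*6**2)*(-19))*(-6) + 10046/(-30496)) - 23484 = (((7 - 4*36)*(-19))*(-6) + 10046*(-1/30496)) - 23484 = (((7 - 144)*(-19))*(-6) - 5023/15248) - 23484 = (-137*(-19)*(-6) - 5023/15248) - 23484 = (2603*(-6) - 5023/15248) - 23484 = (-15618 - 5023/15248) - 23484 = -238148287/15248 - 23484 = -596232319/15248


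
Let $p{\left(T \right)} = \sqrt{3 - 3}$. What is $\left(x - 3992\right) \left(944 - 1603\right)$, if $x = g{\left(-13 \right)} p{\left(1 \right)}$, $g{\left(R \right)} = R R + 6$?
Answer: $2630728$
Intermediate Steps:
$p{\left(T \right)} = 0$ ($p{\left(T \right)} = \sqrt{0} = 0$)
$g{\left(R \right)} = 6 + R^{2}$ ($g{\left(R \right)} = R^{2} + 6 = 6 + R^{2}$)
$x = 0$ ($x = \left(6 + \left(-13\right)^{2}\right) 0 = \left(6 + 169\right) 0 = 175 \cdot 0 = 0$)
$\left(x - 3992\right) \left(944 - 1603\right) = \left(0 - 3992\right) \left(944 - 1603\right) = \left(-3992\right) \left(-659\right) = 2630728$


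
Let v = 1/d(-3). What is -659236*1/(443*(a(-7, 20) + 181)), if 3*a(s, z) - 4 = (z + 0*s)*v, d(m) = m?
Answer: -5933124/718103 ≈ -8.2622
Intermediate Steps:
v = -⅓ (v = 1/(-3) = -⅓ ≈ -0.33333)
a(s, z) = 4/3 - z/9 (a(s, z) = 4/3 + ((z + 0*s)*(-⅓))/3 = 4/3 + ((z + 0)*(-⅓))/3 = 4/3 + (z*(-⅓))/3 = 4/3 + (-z/3)/3 = 4/3 - z/9)
-659236*1/(443*(a(-7, 20) + 181)) = -659236*1/(443*((4/3 - ⅑*20) + 181)) = -659236*1/(443*((4/3 - 20/9) + 181)) = -659236*1/(443*(-8/9 + 181)) = -659236/(443*(1621/9)) = -659236/718103/9 = -659236*9/718103 = -5933124/718103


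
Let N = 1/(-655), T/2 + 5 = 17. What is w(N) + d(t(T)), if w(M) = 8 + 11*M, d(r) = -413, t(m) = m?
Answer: -265286/655 ≈ -405.02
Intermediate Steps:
T = 24 (T = -10 + 2*17 = -10 + 34 = 24)
N = -1/655 ≈ -0.0015267
w(N) + d(t(T)) = (8 + 11*(-1/655)) - 413 = (8 - 11/655) - 413 = 5229/655 - 413 = -265286/655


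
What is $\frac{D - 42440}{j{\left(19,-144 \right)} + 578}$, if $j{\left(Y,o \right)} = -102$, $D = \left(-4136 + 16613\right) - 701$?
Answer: $- \frac{7666}{119} \approx -64.42$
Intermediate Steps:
$D = 11776$ ($D = 12477 - 701 = 11776$)
$\frac{D - 42440}{j{\left(19,-144 \right)} + 578} = \frac{11776 - 42440}{-102 + 578} = - \frac{30664}{476} = \left(-30664\right) \frac{1}{476} = - \frac{7666}{119}$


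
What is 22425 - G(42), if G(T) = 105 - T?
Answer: 22362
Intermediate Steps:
22425 - G(42) = 22425 - (105 - 1*42) = 22425 - (105 - 42) = 22425 - 1*63 = 22425 - 63 = 22362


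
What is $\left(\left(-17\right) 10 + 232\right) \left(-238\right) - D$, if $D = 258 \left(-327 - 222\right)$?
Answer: $126886$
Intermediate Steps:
$D = -141642$ ($D = 258 \left(-549\right) = -141642$)
$\left(\left(-17\right) 10 + 232\right) \left(-238\right) - D = \left(\left(-17\right) 10 + 232\right) \left(-238\right) - -141642 = \left(-170 + 232\right) \left(-238\right) + 141642 = 62 \left(-238\right) + 141642 = -14756 + 141642 = 126886$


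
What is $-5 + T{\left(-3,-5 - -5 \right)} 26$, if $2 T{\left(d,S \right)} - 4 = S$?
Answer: $47$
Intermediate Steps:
$T{\left(d,S \right)} = 2 + \frac{S}{2}$
$-5 + T{\left(-3,-5 - -5 \right)} 26 = -5 + \left(2 + \frac{-5 - -5}{2}\right) 26 = -5 + \left(2 + \frac{-5 + 5}{2}\right) 26 = -5 + \left(2 + \frac{1}{2} \cdot 0\right) 26 = -5 + \left(2 + 0\right) 26 = -5 + 2 \cdot 26 = -5 + 52 = 47$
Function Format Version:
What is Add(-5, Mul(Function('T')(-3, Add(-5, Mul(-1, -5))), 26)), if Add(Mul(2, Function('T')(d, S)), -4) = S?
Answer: 47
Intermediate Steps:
Function('T')(d, S) = Add(2, Mul(Rational(1, 2), S))
Add(-5, Mul(Function('T')(-3, Add(-5, Mul(-1, -5))), 26)) = Add(-5, Mul(Add(2, Mul(Rational(1, 2), Add(-5, Mul(-1, -5)))), 26)) = Add(-5, Mul(Add(2, Mul(Rational(1, 2), Add(-5, 5))), 26)) = Add(-5, Mul(Add(2, Mul(Rational(1, 2), 0)), 26)) = Add(-5, Mul(Add(2, 0), 26)) = Add(-5, Mul(2, 26)) = Add(-5, 52) = 47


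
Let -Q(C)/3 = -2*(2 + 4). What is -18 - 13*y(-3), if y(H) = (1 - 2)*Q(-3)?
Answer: 450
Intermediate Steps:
Q(C) = 36 (Q(C) = -(-6)*(2 + 4) = -(-6)*6 = -3*(-12) = 36)
y(H) = -36 (y(H) = (1 - 2)*36 = -1*36 = -36)
-18 - 13*y(-3) = -18 - 13*(-36) = -18 + 468 = 450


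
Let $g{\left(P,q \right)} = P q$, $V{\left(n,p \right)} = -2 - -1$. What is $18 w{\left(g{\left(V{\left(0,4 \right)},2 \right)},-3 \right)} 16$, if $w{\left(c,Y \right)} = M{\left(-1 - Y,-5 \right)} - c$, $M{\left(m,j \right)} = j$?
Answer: $-864$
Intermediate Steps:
$V{\left(n,p \right)} = -1$ ($V{\left(n,p \right)} = -2 + 1 = -1$)
$w{\left(c,Y \right)} = -5 - c$
$18 w{\left(g{\left(V{\left(0,4 \right)},2 \right)},-3 \right)} 16 = 18 \left(-5 - \left(-1\right) 2\right) 16 = 18 \left(-5 - -2\right) 16 = 18 \left(-5 + 2\right) 16 = 18 \left(-3\right) 16 = \left(-54\right) 16 = -864$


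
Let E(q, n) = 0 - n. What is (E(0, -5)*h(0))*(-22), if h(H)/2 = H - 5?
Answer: 1100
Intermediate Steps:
E(q, n) = -n
h(H) = -10 + 2*H (h(H) = 2*(H - 5) = 2*(-5 + H) = -10 + 2*H)
(E(0, -5)*h(0))*(-22) = ((-1*(-5))*(-10 + 2*0))*(-22) = (5*(-10 + 0))*(-22) = (5*(-10))*(-22) = -50*(-22) = 1100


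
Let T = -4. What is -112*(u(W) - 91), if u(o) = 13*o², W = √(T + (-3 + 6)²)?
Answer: 2912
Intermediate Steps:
W = √5 (W = √(-4 + (-3 + 6)²) = √(-4 + 3²) = √(-4 + 9) = √5 ≈ 2.2361)
-112*(u(W) - 91) = -112*(13*(√5)² - 91) = -112*(13*5 - 91) = -112*(65 - 91) = -112*(-26) = 2912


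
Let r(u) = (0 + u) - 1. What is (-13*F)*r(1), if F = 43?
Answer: 0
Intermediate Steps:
r(u) = -1 + u (r(u) = u - 1 = -1 + u)
(-13*F)*r(1) = (-13*43)*(-1 + 1) = -559*0 = 0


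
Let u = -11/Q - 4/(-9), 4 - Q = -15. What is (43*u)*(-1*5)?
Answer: 4945/171 ≈ 28.918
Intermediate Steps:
Q = 19 (Q = 4 - 1*(-15) = 4 + 15 = 19)
u = -23/171 (u = -11/19 - 4/(-9) = -11*1/19 - 4*(-⅑) = -11/19 + 4/9 = -23/171 ≈ -0.13450)
(43*u)*(-1*5) = (43*(-23/171))*(-1*5) = -989/171*(-5) = 4945/171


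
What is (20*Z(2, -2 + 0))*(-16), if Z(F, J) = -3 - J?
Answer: 320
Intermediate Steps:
(20*Z(2, -2 + 0))*(-16) = (20*(-3 - (-2 + 0)))*(-16) = (20*(-3 - 1*(-2)))*(-16) = (20*(-3 + 2))*(-16) = (20*(-1))*(-16) = -20*(-16) = 320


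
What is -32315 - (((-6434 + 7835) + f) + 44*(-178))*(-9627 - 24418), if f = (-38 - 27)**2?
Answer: -75135585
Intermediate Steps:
f = 4225 (f = (-65)**2 = 4225)
-32315 - (((-6434 + 7835) + f) + 44*(-178))*(-9627 - 24418) = -32315 - (((-6434 + 7835) + 4225) + 44*(-178))*(-9627 - 24418) = -32315 - ((1401 + 4225) - 7832)*(-34045) = -32315 - (5626 - 7832)*(-34045) = -32315 - (-2206)*(-34045) = -32315 - 1*75103270 = -32315 - 75103270 = -75135585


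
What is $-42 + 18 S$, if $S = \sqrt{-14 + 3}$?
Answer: $-42 + 18 i \sqrt{11} \approx -42.0 + 59.699 i$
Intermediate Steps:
$S = i \sqrt{11}$ ($S = \sqrt{-11} = i \sqrt{11} \approx 3.3166 i$)
$-42 + 18 S = -42 + 18 i \sqrt{11}$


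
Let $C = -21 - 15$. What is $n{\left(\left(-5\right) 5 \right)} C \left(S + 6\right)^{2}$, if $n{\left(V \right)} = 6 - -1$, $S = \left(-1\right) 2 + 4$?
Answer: $-16128$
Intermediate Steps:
$C = -36$
$S = 2$ ($S = -2 + 4 = 2$)
$n{\left(V \right)} = 7$ ($n{\left(V \right)} = 6 + 1 = 7$)
$n{\left(\left(-5\right) 5 \right)} C \left(S + 6\right)^{2} = 7 \left(-36\right) \left(2 + 6\right)^{2} = - 252 \cdot 8^{2} = \left(-252\right) 64 = -16128$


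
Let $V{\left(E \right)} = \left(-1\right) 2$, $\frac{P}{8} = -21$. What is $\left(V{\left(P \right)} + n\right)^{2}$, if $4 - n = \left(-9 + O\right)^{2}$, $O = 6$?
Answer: $49$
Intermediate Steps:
$P = -168$ ($P = 8 \left(-21\right) = -168$)
$V{\left(E \right)} = -2$
$n = -5$ ($n = 4 - \left(-9 + 6\right)^{2} = 4 - \left(-3\right)^{2} = 4 - 9 = -5$)
$\left(V{\left(P \right)} + n\right)^{2} = \left(-2 - 5\right)^{2} = \left(-7\right)^{2} = 49$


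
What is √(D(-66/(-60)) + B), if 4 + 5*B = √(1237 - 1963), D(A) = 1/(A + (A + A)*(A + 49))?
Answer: √(-1265805 + 3520495*I*√6)/1265 ≈ 1.5257 + 1.766*I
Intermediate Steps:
D(A) = 1/(A + 2*A*(49 + A)) (D(A) = 1/(A + (2*A)*(49 + A)) = 1/(A + 2*A*(49 + A)))
B = -⅘ + 11*I*√6/5 (B = -⅘ + √(1237 - 1963)/5 = -⅘ + √(-726)/5 = -⅘ + (11*I*√6)/5 = -⅘ + 11*I*√6/5 ≈ -0.8 + 5.3889*I)
√(D(-66/(-60)) + B) = √(1/(((-66/(-60)))*(99 + 2*(-66/(-60)))) + (-⅘ + 11*I*√6/5)) = √(1/(((-66*(-1/60)))*(99 + 2*(-66*(-1/60)))) + (-⅘ + 11*I*√6/5)) = √(1/((11/10)*(99 + 2*(11/10))) + (-⅘ + 11*I*√6/5)) = √(10/(11*(99 + 11/5)) + (-⅘ + 11*I*√6/5)) = √(10/(11*(506/5)) + (-⅘ + 11*I*√6/5)) = √((10/11)*(5/506) + (-⅘ + 11*I*√6/5)) = √(25/2783 + (-⅘ + 11*I*√6/5)) = √(-11007/13915 + 11*I*√6/5)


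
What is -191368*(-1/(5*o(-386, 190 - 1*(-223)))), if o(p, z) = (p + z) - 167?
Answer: -47842/175 ≈ -273.38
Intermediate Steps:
o(p, z) = -167 + p + z
-191368*(-1/(5*o(-386, 190 - 1*(-223)))) = -191368*(-1/(5*(-167 - 386 + (190 - 1*(-223))))) = -191368*(-1/(5*(-167 - 386 + (190 + 223)))) = -191368*(-1/(5*(-167 - 386 + 413))) = -191368/((-5*(-140))) = -191368/700 = -191368*1/700 = -47842/175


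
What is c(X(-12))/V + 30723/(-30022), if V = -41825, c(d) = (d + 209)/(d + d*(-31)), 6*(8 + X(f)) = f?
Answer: -192751408439/188350522500 ≈ -1.0234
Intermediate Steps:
X(f) = -8 + f/6
c(d) = -(209 + d)/(30*d) (c(d) = (209 + d)/(d - 31*d) = (209 + d)/((-30*d)) = (209 + d)*(-1/(30*d)) = -(209 + d)/(30*d))
c(X(-12))/V + 30723/(-30022) = ((-209 - (-8 + (1/6)*(-12)))/(30*(-8 + (1/6)*(-12))))/(-41825) + 30723/(-30022) = ((-209 - (-8 - 2))/(30*(-8 - 2)))*(-1/41825) + 30723*(-1/30022) = ((1/30)*(-209 - 1*(-10))/(-10))*(-1/41825) - 30723/30022 = ((1/30)*(-1/10)*(-209 + 10))*(-1/41825) - 30723/30022 = ((1/30)*(-1/10)*(-199))*(-1/41825) - 30723/30022 = (199/300)*(-1/41825) - 30723/30022 = -199/12547500 - 30723/30022 = -192751408439/188350522500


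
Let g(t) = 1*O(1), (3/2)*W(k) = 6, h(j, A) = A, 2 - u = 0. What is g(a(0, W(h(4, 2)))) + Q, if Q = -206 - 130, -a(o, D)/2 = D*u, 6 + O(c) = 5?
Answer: -337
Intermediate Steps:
u = 2 (u = 2 - 1*0 = 2 + 0 = 2)
O(c) = -1 (O(c) = -6 + 5 = -1)
W(k) = 4 (W(k) = (2/3)*6 = 4)
a(o, D) = -4*D (a(o, D) = -2*D*2 = -4*D)
g(t) = -1 (g(t) = 1*(-1) = -1)
Q = -336
g(a(0, W(h(4, 2)))) + Q = -1 - 336 = -337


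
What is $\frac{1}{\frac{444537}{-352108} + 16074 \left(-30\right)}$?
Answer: $- \frac{352108}{169793964297} \approx -2.0737 \cdot 10^{-6}$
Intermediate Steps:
$\frac{1}{\frac{444537}{-352108} + 16074 \left(-30\right)} = \frac{1}{444537 \left(- \frac{1}{352108}\right) - 482220} = \frac{1}{- \frac{444537}{352108} - 482220} = \frac{1}{- \frac{169793964297}{352108}} = - \frac{352108}{169793964297}$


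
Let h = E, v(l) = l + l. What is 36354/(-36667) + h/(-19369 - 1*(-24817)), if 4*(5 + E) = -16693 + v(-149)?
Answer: -1415968705/799047264 ≈ -1.7721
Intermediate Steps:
v(l) = 2*l
E = -17011/4 (E = -5 + (-16693 + 2*(-149))/4 = -5 + (-16693 - 298)/4 = -5 + (¼)*(-16991) = -5 - 16991/4 = -17011/4 ≈ -4252.8)
h = -17011/4 ≈ -4252.8
36354/(-36667) + h/(-19369 - 1*(-24817)) = 36354/(-36667) - 17011/(4*(-19369 - 1*(-24817))) = 36354*(-1/36667) - 17011/(4*(-19369 + 24817)) = -36354/36667 - 17011/4/5448 = -36354/36667 - 17011/4*1/5448 = -36354/36667 - 17011/21792 = -1415968705/799047264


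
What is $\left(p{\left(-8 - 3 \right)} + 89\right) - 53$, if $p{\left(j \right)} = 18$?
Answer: $54$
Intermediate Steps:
$\left(p{\left(-8 - 3 \right)} + 89\right) - 53 = \left(18 + 89\right) - 53 = 107 - 53 = 54$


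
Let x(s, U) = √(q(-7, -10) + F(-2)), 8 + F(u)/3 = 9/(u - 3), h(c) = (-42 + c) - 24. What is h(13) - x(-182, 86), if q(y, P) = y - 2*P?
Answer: -53 - I*√410/5 ≈ -53.0 - 4.0497*I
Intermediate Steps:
h(c) = -66 + c
F(u) = -24 + 27/(-3 + u) (F(u) = -24 + 3*(9/(u - 3)) = -24 + 3*(9/(-3 + u)) = -24 + 27/(-3 + u))
x(s, U) = I*√410/5 (x(s, U) = √((-7 - 2*(-10)) + 3*(33 - 8*(-2))/(-3 - 2)) = √((-7 + 20) + 3*(33 + 16)/(-5)) = √(13 + 3*(-⅕)*49) = √(13 - 147/5) = √(-82/5) = I*√410/5)
h(13) - x(-182, 86) = (-66 + 13) - I*√410/5 = -53 - I*√410/5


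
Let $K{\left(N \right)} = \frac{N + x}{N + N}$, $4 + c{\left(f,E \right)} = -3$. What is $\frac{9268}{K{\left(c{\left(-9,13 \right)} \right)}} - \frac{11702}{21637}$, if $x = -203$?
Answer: $\frac{200356186}{324555} \approx 617.33$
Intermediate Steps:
$c{\left(f,E \right)} = -7$ ($c{\left(f,E \right)} = -4 - 3 = -7$)
$K{\left(N \right)} = \frac{-203 + N}{2 N}$ ($K{\left(N \right)} = \frac{N - 203}{N + N} = \frac{-203 + N}{2 N}$)
$\frac{9268}{K{\left(c{\left(-9,13 \right)} \right)}} - \frac{11702}{21637} = \frac{9268}{\frac{1}{2} \frac{1}{-7} \left(-203 - 7\right)} - \frac{11702}{21637} = \frac{9268}{\frac{1}{2} \left(- \frac{1}{7}\right) \left(-210\right)} - \frac{11702}{21637} = \frac{9268}{15} - \frac{11702}{21637} = \frac{200356186}{324555}$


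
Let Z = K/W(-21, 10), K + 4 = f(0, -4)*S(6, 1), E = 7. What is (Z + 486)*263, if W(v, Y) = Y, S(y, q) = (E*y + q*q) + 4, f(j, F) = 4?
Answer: 663286/5 ≈ 1.3266e+5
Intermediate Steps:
S(y, q) = 4 + q² + 7*y (S(y, q) = (7*y + q*q) + 4 = (7*y + q²) + 4 = (q² + 7*y) + 4 = 4 + q² + 7*y)
K = 184 (K = -4 + 4*(4 + 1² + 7*6) = -4 + 4*(4 + 1 + 42) = -4 + 4*47 = -4 + 188 = 184)
Z = 92/5 (Z = 184/10 = 184*(⅒) = 92/5 ≈ 18.400)
(Z + 486)*263 = (92/5 + 486)*263 = (2522/5)*263 = 663286/5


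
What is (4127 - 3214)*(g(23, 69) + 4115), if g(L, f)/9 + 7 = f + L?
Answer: 4455440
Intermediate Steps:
g(L, f) = -63 + 9*L + 9*f (g(L, f) = -63 + 9*(f + L) = -63 + 9*(L + f) = -63 + (9*L + 9*f) = -63 + 9*L + 9*f)
(4127 - 3214)*(g(23, 69) + 4115) = (4127 - 3214)*((-63 + 9*23 + 9*69) + 4115) = 913*((-63 + 207 + 621) + 4115) = 913*(765 + 4115) = 913*4880 = 4455440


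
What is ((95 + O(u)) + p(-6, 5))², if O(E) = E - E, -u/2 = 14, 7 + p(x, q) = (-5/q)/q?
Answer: 192721/25 ≈ 7708.8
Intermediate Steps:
p(x, q) = -7 - 5/q² (p(x, q) = -7 + (-5/q)/q = -7 - 5/q²)
u = -28 (u = -2*14 = -28)
O(E) = 0
((95 + O(u)) + p(-6, 5))² = ((95 + 0) + (-7 - 5/5²))² = (95 + (-7 - 5*1/25))² = (95 + (-7 - ⅕))² = (95 - 36/5)² = (439/5)² = 192721/25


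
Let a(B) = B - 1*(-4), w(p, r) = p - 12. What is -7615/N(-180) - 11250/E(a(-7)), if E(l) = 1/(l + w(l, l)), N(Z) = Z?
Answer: 7291523/36 ≈ 2.0254e+5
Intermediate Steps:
w(p, r) = -12 + p
a(B) = 4 + B (a(B) = B + 4 = 4 + B)
E(l) = 1/(-12 + 2*l) (E(l) = 1/(l + (-12 + l)) = 1/(-12 + 2*l))
-7615/N(-180) - 11250/E(a(-7)) = -7615/(-180) - 11250/(1/(2*(-6 + (4 - 7)))) = -7615*(-1/180) - 11250/(1/(2*(-6 - 3))) = 1523/36 - 11250/((1/2)/(-9)) = 1523/36 - 11250/((1/2)*(-1/9)) = 1523/36 - 11250/(-1/18) = 1523/36 - 11250*(-18) = 1523/36 + 202500 = 7291523/36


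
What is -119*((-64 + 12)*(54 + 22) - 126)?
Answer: 485282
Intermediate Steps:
-119*((-64 + 12)*(54 + 22) - 126) = -119*(-52*76 - 126) = -119*(-3952 - 126) = -119*(-4078) = 485282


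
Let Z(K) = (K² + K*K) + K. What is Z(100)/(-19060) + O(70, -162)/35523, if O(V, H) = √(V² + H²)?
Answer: -1005/953 + 2*√7786/35523 ≈ -1.0496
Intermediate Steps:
O(V, H) = √(H² + V²)
Z(K) = K + 2*K² (Z(K) = (K² + K²) + K = 2*K² + K = K + 2*K²)
Z(100)/(-19060) + O(70, -162)/35523 = (100*(1 + 2*100))/(-19060) + √((-162)² + 70²)/35523 = (100*(1 + 200))*(-1/19060) + √(26244 + 4900)*(1/35523) = (100*201)*(-1/19060) + √31144*(1/35523) = 20100*(-1/19060) + (2*√7786)*(1/35523) = -1005/953 + 2*√7786/35523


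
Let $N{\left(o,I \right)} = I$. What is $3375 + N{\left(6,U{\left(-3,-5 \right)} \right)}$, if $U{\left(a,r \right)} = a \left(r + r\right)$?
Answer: $3405$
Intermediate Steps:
$U{\left(a,r \right)} = 2 a r$ ($U{\left(a,r \right)} = a 2 r = 2 a r$)
$3375 + N{\left(6,U{\left(-3,-5 \right)} \right)} = 3375 + 2 \left(-3\right) \left(-5\right) = 3375 + 30 = 3405$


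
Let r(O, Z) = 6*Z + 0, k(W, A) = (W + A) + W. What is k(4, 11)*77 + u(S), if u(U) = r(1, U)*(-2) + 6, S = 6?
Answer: 1397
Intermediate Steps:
k(W, A) = A + 2*W (k(W, A) = (A + W) + W = A + 2*W)
r(O, Z) = 6*Z
u(U) = 6 - 12*U (u(U) = (6*U)*(-2) + 6 = -12*U + 6 = 6 - 12*U)
k(4, 11)*77 + u(S) = (11 + 2*4)*77 + (6 - 12*6) = (11 + 8)*77 + (6 - 72) = 19*77 - 66 = 1463 - 66 = 1397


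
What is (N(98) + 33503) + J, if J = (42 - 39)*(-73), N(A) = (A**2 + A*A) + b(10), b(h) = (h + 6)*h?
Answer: 52652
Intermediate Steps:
b(h) = h*(6 + h) (b(h) = (6 + h)*h = h*(6 + h))
N(A) = 160 + 2*A**2 (N(A) = (A**2 + A*A) + 10*(6 + 10) = (A**2 + A**2) + 10*16 = 2*A**2 + 160 = 160 + 2*A**2)
J = -219 (J = 3*(-73) = -219)
(N(98) + 33503) + J = ((160 + 2*98**2) + 33503) - 219 = ((160 + 2*9604) + 33503) - 219 = ((160 + 19208) + 33503) - 219 = (19368 + 33503) - 219 = 52871 - 219 = 52652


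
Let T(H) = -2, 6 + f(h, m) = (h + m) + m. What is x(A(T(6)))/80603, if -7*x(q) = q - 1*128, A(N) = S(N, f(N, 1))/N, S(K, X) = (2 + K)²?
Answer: 128/564221 ≈ 0.00022686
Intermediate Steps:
f(h, m) = -6 + h + 2*m (f(h, m) = -6 + ((h + m) + m) = -6 + (h + 2*m) = -6 + h + 2*m)
A(N) = (2 + N)²/N
x(q) = 128/7 - q/7 (x(q) = -(q - 1*128)/7 = -(q - 128)/7 = -(-128 + q)/7 = 128/7 - q/7)
x(A(T(6)))/80603 = (128/7 - (2 - 2)²/(7*(-2)))/80603 = (128/7 - (-1)*0²/14)*(1/80603) = (128/7 - (-1)*0/14)*(1/80603) = (128/7 - ⅐*0)*(1/80603) = (128/7 + 0)*(1/80603) = (128/7)*(1/80603) = 128/564221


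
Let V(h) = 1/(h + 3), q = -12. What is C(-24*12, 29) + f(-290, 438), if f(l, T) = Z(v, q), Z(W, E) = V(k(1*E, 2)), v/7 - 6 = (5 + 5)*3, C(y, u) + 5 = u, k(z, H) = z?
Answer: 215/9 ≈ 23.889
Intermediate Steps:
V(h) = 1/(3 + h)
C(y, u) = -5 + u
v = 252 (v = 42 + 7*((5 + 5)*3) = 42 + 7*(10*3) = 42 + 7*30 = 42 + 210 = 252)
Z(W, E) = 1/(3 + E) (Z(W, E) = 1/(3 + 1*E) = 1/(3 + E))
f(l, T) = -1/9 (f(l, T) = 1/(3 - 12) = 1/(-9) = -1/9)
C(-24*12, 29) + f(-290, 438) = (-5 + 29) - 1/9 = 24 - 1/9 = 215/9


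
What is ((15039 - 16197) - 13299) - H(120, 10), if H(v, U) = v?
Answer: -14577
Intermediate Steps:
((15039 - 16197) - 13299) - H(120, 10) = ((15039 - 16197) - 13299) - 1*120 = (-1158 - 13299) - 120 = -14457 - 120 = -14577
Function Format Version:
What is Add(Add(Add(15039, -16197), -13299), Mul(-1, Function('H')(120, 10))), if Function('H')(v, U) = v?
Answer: -14577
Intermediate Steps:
Add(Add(Add(15039, -16197), -13299), Mul(-1, Function('H')(120, 10))) = Add(Add(Add(15039, -16197), -13299), Mul(-1, 120)) = Add(Add(-1158, -13299), -120) = Add(-14457, -120) = -14577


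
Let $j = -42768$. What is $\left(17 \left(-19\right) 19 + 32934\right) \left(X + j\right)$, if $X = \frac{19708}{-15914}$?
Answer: $- \frac{9119416499510}{7957} \approx -1.1461 \cdot 10^{9}$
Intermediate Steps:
$X = - \frac{9854}{7957}$ ($X = 19708 \left(- \frac{1}{15914}\right) = - \frac{9854}{7957} \approx -1.2384$)
$\left(17 \left(-19\right) 19 + 32934\right) \left(X + j\right) = \left(17 \left(-19\right) 19 + 32934\right) \left(- \frac{9854}{7957} - 42768\right) = \left(\left(-323\right) 19 + 32934\right) \left(- \frac{340314830}{7957}\right) = \left(-6137 + 32934\right) \left(- \frac{340314830}{7957}\right) = 26797 \left(- \frac{340314830}{7957}\right) = - \frac{9119416499510}{7957}$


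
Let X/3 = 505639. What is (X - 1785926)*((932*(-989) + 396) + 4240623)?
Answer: -892913772439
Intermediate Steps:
X = 1516917 (X = 3*505639 = 1516917)
(X - 1785926)*((932*(-989) + 396) + 4240623) = (1516917 - 1785926)*((932*(-989) + 396) + 4240623) = -269009*((-921748 + 396) + 4240623) = -269009*(-921352 + 4240623) = -269009*3319271 = -892913772439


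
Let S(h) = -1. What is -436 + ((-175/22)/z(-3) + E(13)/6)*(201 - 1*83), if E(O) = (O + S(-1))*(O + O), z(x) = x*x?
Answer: 553975/99 ≈ 5595.7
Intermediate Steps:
z(x) = x²
E(O) = 2*O*(-1 + O) (E(O) = (O - 1)*(O + O) = (-1 + O)*(2*O) = 2*O*(-1 + O))
-436 + ((-175/22)/z(-3) + E(13)/6)*(201 - 1*83) = -436 + ((-175/22)/((-3)²) + (2*13*(-1 + 13))/6)*(201 - 1*83) = -436 + (-175*1/22/9 + (2*13*12)*(⅙))*(201 - 83) = -436 + (-175/22*⅑ + 312*(⅙))*118 = -436 + (-175/198 + 52)*118 = -436 + (10121/198)*118 = -436 + 597139/99 = 553975/99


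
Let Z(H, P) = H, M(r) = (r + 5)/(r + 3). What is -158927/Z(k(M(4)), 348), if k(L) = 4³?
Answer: -158927/64 ≈ -2483.2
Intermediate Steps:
M(r) = (5 + r)/(3 + r)
k(L) = 64
-158927/Z(k(M(4)), 348) = -158927/64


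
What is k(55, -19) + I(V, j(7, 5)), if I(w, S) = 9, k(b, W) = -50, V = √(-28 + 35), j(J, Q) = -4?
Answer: -41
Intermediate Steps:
V = √7 ≈ 2.6458
k(55, -19) + I(V, j(7, 5)) = -50 + 9 = -41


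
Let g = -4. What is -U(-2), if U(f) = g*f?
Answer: -8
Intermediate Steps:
U(f) = -4*f
-U(-2) = -(-4)*(-2) = -1*8 = -8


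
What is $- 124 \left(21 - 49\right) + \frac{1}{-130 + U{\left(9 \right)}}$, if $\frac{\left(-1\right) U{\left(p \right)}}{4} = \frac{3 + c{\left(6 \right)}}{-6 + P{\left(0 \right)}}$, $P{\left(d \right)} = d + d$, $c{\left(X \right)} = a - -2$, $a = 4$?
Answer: $\frac{430527}{124} \approx 3472.0$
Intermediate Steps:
$c{\left(X \right)} = 6$ ($c{\left(X \right)} = 4 - -2 = 4 + 2 = 6$)
$P{\left(d \right)} = 2 d$
$U{\left(p \right)} = 6$ ($U{\left(p \right)} = - 4 \frac{3 + 6}{-6 + 2 \cdot 0} = - 4 \frac{9}{-6 + 0} = - 4 \frac{9}{-6} = - 4 \cdot 9 \left(- \frac{1}{6}\right) = \left(-4\right) \left(- \frac{3}{2}\right) = 6$)
$- 124 \left(21 - 49\right) + \frac{1}{-130 + U{\left(9 \right)}} = - 124 \left(21 - 49\right) + \frac{1}{-130 + 6} = - 124 \left(21 - 49\right) + \frac{1}{-124} = \left(-124\right) \left(-28\right) - \frac{1}{124} = 3472 - \frac{1}{124} = \frac{430527}{124}$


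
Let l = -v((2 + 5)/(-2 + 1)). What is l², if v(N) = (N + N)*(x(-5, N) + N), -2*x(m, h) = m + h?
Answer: 196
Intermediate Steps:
x(m, h) = -h/2 - m/2 (x(m, h) = -(m + h)/2 = -(h + m)/2 = -h/2 - m/2)
v(N) = 2*N*(5/2 + N/2) (v(N) = (N + N)*((-N/2 - ½*(-5)) + N) = (2*N)*((-N/2 + 5/2) + N) = (2*N)*((5/2 - N/2) + N) = (2*N)*(5/2 + N/2) = 2*N*(5/2 + N/2))
l = -14 (l = -(2 + 5)/(-2 + 1)*(5 + (2 + 5)/(-2 + 1)) = -7/(-1)*(5 + 7/(-1)) = -7*(-1)*(5 + 7*(-1)) = -(-7)*(5 - 7) = -(-7)*(-2) = -1*14 = -14)
l² = (-14)² = 196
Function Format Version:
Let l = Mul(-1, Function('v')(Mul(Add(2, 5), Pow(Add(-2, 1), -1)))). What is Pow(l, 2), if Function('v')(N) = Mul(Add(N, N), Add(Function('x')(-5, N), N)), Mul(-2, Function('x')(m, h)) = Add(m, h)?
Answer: 196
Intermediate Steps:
Function('x')(m, h) = Add(Mul(Rational(-1, 2), h), Mul(Rational(-1, 2), m)) (Function('x')(m, h) = Mul(Rational(-1, 2), Add(m, h)) = Mul(Rational(-1, 2), Add(h, m)) = Add(Mul(Rational(-1, 2), h), Mul(Rational(-1, 2), m)))
Function('v')(N) = Mul(2, N, Add(Rational(5, 2), Mul(Rational(1, 2), N))) (Function('v')(N) = Mul(Add(N, N), Add(Add(Mul(Rational(-1, 2), N), Mul(Rational(-1, 2), -5)), N)) = Mul(Mul(2, N), Add(Add(Mul(Rational(-1, 2), N), Rational(5, 2)), N)) = Mul(Mul(2, N), Add(Add(Rational(5, 2), Mul(Rational(-1, 2), N)), N)) = Mul(Mul(2, N), Add(Rational(5, 2), Mul(Rational(1, 2), N))) = Mul(2, N, Add(Rational(5, 2), Mul(Rational(1, 2), N))))
l = -14 (l = Mul(-1, Mul(Mul(Add(2, 5), Pow(Add(-2, 1), -1)), Add(5, Mul(Add(2, 5), Pow(Add(-2, 1), -1))))) = Mul(-1, Mul(Mul(7, Pow(-1, -1)), Add(5, Mul(7, Pow(-1, -1))))) = Mul(-1, Mul(Mul(7, -1), Add(5, Mul(7, -1)))) = Mul(-1, Mul(-7, Add(5, -7))) = Mul(-1, Mul(-7, -2)) = Mul(-1, 14) = -14)
Pow(l, 2) = Pow(-14, 2) = 196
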